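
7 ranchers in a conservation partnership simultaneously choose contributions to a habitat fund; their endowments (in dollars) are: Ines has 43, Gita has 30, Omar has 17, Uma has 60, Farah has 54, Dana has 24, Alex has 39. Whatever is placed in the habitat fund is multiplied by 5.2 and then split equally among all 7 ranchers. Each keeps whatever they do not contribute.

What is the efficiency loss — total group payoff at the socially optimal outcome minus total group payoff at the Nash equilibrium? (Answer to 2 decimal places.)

The private return per contributed unit is 5.2/7 = 0.7429 < 1 for every player regardless of endowment, so the Nash equilibrium is zero contribution and the group total is Σ E_j = 43 + 30 + 17 + 60 + 54 + 24 + 39 = 267.
Each contributed unit returns 5.200 to the group, so the social optimum is full contribution by everyone: group total = 5.200 × 267 = 1388.40.
Efficiency loss = (5.200 − 1) × 267 = 1121.40.

1121.40 dollars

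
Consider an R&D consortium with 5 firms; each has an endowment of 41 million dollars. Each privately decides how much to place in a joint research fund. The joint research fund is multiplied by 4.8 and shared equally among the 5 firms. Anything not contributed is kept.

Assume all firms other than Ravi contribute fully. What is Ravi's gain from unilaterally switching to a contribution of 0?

Switching from a contribution of 41 to 0 lets Ravi keep an extra 41 million dollars, but lowers the joint research fund by 41, which costs Ravi their own share of that drop: 4.8/5 × 41 = 39.36.
Net gain = 41 − 39.36 = 1.64. The private return per contributed unit (0.9600) is below 1, so free-riding is indeed the best response regardless of what the others do.

1.64 million dollars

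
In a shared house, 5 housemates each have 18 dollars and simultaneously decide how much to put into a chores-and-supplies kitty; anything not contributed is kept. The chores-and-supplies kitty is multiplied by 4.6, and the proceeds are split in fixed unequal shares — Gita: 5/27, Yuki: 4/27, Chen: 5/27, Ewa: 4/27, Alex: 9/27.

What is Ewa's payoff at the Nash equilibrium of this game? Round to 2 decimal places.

A player with share s gets back 4.6·s per unit contributed, so full contribution is dominant for anyone with s > 1/4.6 = 0.2174 and zero contribution is dominant for anyone below.
Alex alone (share 9/27) is above the threshold, contributing 18; the remaining 4 contribute 0. Total contributed: 18.
Ewa keeps 18 and receives 4.6 × 18 × 4/27 = 12.27 from the chores-and-supplies kitty, for a payoff of 30.27.

30.27 dollars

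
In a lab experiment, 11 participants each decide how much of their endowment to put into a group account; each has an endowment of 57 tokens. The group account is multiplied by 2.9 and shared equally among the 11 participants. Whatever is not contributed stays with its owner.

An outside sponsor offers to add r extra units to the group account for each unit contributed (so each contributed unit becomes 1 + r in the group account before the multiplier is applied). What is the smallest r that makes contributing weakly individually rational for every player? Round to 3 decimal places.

With matching at rate r, one contributed unit becomes (1 + r) in the group account and returns 2.9 × (1 + r) / 11 to the contributor.
Setting this equal to 1: 1 + r = 11/2.9 = 3.7931.
So the minimum matching rate is r = 3.7931 − 1 = 2.793.

2.793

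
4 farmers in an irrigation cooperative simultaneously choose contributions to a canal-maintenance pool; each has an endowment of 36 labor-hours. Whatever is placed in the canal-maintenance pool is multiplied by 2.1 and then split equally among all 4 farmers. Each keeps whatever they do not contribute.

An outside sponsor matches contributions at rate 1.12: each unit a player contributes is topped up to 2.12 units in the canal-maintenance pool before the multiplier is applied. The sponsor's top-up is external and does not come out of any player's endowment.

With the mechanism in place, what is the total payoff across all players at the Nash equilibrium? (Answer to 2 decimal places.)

641.09 labor-hours

With the mechanism, a contributed unit returns 2.1 × 2.12 / 4 = 1.1130 per unit of net cost to the contributor — now above 1 — so contributing fully is weakly dominant for every player.
At the Nash equilibrium everyone contributes 36. Group total payoff = 2.1 × 2.12 × 144 = 641.09.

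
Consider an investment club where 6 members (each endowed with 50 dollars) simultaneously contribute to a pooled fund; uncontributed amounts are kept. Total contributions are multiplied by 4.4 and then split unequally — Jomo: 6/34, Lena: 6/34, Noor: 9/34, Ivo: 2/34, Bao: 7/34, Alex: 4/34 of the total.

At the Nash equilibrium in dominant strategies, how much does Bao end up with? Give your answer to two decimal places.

Player j's private return per contributed unit is 4.4 × (j's share). Contributing is weakly dominant for j when that share is at least 1/4.4 = 0.2273, and contributing 0 is dominant otherwise.
Only Noor (9/34) clears that bar, contributing 50; the remaining 5 contribute 0. Total contributed: 50.
Bao keeps 50 and receives 4.4 × 50 × 7/34 = 45.29 from the pooled fund, for a payoff of 95.29.

95.29 dollars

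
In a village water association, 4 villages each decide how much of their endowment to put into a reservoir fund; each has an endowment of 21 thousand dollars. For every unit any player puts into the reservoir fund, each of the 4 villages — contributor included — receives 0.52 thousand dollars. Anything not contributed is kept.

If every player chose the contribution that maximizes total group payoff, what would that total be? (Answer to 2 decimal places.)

174.72 thousand dollars

Each contributed unit returns 2.080 to the group as a whole (0.52 to each of 4 players), which exceeds 1, so the social optimum is full contribution: group total = 2.080 × 84 = 174.72.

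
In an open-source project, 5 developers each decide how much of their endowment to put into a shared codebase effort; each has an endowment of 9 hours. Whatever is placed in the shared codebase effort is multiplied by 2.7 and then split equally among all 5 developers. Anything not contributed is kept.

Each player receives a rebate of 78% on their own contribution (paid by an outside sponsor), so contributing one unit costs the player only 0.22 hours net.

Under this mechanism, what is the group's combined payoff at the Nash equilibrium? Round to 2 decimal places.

With the mechanism, a contributed unit returns (2.7/5) / 0.22 = 2.4545 per unit of net cost to the contributor — now above 1 — so contributing fully is weakly dominant for every player.
At the Nash equilibrium everyone contributes 9. Group total payoff = 5 × (9 × 0.78 + 2.7 × 9) = 156.60.

156.60 hours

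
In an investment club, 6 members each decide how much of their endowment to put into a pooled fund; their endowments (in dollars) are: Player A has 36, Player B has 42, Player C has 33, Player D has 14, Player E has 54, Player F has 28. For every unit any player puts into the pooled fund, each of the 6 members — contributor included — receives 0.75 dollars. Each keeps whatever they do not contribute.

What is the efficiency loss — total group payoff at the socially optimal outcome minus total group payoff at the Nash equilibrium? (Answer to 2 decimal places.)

724.50 dollars

The private return per contributed unit is 0.75 < 1 for everyone, so the Nash equilibrium is zero contribution and the group total is Σ E_j = 36 + 42 + 33 + 14 + 54 + 28 = 207.
Each contributed unit returns 4.500 to the group, so the social optimum is full contribution by everyone: group total = 4.500 × 207 = 931.50.
Efficiency loss = (4.500 − 1) × 207 = 724.50.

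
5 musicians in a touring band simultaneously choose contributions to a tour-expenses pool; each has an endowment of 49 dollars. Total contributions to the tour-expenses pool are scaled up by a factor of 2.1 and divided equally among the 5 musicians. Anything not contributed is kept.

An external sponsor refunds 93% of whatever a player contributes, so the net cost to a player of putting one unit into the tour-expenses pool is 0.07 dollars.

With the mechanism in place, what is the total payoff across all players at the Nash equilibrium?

The effective private return per unit is now (2.1/5) / 0.07 = 6.0000 > 1, so every player's dominant strategy flips to full contribution.
So the Nash equilibrium is full contribution by all 5; the group earns 5 × (49 × 0.93 + 2.1 × 49) = 742.35.

742.35 dollars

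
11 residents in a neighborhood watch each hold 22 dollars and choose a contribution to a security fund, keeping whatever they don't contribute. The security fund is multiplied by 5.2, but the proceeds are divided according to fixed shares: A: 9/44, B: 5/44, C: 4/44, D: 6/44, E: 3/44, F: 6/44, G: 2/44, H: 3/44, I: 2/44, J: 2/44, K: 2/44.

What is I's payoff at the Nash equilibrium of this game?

27.20 dollars

Player j's private return per contributed unit is 5.2 × (j's share). Contributing is weakly dominant for j when that share is at least 1/5.2 = 0.1923, and contributing 0 is dominant otherwise.
Only A (9/44) clears that bar, contributing 22; the remaining 10 contribute 0. Total contributed: 22.
I keeps 22 and receives 5.2 × 22 × 2/44 = 5.20 from the security fund, for a payoff of 27.20.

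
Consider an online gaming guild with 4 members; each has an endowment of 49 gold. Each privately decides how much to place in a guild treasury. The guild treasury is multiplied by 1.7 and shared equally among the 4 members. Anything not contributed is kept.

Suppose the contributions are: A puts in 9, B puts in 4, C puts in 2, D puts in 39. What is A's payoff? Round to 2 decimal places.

Total contributed: 9 + 4 + 2 + 39 = 54.
Each receives 1.7 × 54 / 4 = 22.95 from the guild treasury.
A keeps 49 − 9 = 40, so A's payoff is 40 + 22.95 = 62.95.

62.95 gold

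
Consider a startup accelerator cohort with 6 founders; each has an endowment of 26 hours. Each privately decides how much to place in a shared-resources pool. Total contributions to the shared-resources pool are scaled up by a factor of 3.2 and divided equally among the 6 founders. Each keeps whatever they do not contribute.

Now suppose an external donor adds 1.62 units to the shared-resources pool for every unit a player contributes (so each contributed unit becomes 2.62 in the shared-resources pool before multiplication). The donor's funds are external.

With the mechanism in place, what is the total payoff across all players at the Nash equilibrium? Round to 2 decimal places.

1307.90 hours

The effective private return per unit is now 3.2 × 2.62 / 6 = 1.3973 > 1, so every player's dominant strategy flips to full contribution.
So the Nash equilibrium is full contribution by all 6; the group earns 3.2 × 2.62 × 156 = 1307.90.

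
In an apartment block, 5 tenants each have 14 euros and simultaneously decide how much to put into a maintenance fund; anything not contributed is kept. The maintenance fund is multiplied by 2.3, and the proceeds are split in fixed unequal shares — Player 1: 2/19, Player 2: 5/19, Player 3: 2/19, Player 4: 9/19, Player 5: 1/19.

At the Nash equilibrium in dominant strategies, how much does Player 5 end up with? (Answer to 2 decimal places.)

15.69 euros

For player j, contributing a unit is worthwhile iff 2.3 × (j's share) ≥ 1, i.e. iff j's share is at least 0.4348.
The only share above 0.4348 is Player 4's 9/19, contributing 14; the remaining 4 contribute 0. Total contributed: 14.
Player 5 keeps 14 and receives 2.3 × 14 × 1/19 = 1.69 from the maintenance fund, for a payoff of 15.69.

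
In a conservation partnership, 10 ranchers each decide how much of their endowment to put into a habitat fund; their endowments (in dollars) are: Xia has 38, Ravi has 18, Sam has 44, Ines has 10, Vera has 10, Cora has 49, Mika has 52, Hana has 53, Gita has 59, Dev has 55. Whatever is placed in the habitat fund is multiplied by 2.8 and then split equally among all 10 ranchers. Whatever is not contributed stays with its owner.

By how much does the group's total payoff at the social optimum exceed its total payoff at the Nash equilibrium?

The private return per contributed unit is 2.8/10 = 0.2800 < 1 for every player regardless of endowment, so the Nash equilibrium is zero contribution and the group total is Σ E_j = 38 + 18 + 44 + 10 + 10 + 49 + 52 + 53 + 59 + 55 = 388.
Each contributed unit returns 2.800 to the group, so the social optimum is full contribution by everyone: group total = 2.800 × 388 = 1086.40.
Efficiency loss = (2.800 − 1) × 388 = 698.40.

698.40 dollars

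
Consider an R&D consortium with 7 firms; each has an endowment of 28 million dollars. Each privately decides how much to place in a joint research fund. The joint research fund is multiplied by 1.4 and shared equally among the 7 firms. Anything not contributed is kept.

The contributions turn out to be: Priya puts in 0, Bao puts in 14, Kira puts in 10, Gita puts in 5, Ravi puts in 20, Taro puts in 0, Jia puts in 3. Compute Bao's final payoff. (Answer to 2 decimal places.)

Total contributed: 0 + 14 + 10 + 5 + 20 + 0 + 3 = 52.
Each receives 1.4 × 52 / 7 = 10.40 from the joint research fund.
Bao keeps 28 − 14 = 14, so Bao's payoff is 14 + 10.40 = 24.40.

24.40 million dollars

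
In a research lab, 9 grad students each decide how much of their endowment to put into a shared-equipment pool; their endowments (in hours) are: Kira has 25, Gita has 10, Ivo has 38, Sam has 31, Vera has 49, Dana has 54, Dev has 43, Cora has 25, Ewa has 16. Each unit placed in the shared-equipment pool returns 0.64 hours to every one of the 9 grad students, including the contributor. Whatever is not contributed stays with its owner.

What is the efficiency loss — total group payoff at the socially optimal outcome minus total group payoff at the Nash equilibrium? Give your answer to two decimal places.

The private return per contributed unit is 0.64 < 1 for everyone, so the Nash equilibrium is zero contribution and the group total is Σ E_j = 25 + 10 + 38 + 31 + 49 + 54 + 43 + 25 + 16 = 291.
Each contributed unit returns 5.760 to the group, so the social optimum is full contribution by everyone: group total = 5.760 × 291 = 1676.16.
Efficiency loss = (5.760 − 1) × 291 = 1385.16.

1385.16 hours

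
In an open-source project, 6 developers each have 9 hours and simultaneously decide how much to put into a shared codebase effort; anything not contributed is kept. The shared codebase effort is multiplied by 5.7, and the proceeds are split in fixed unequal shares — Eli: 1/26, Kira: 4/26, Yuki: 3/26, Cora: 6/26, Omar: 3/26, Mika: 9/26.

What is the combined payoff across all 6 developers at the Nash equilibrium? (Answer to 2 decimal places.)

138.60 hours

For player j, contributing a unit is worthwhile iff 5.7 × (j's share) ≥ 1, i.e. iff j's share is at least 0.1754.
Cora and Mika clear that bar, contributing 9 each; the remaining 4 contribute 0. Total contributed: 18.
The shared codebase effort pays out 5.7 × 18 = 102.60 in total (split across the unequal shares, but the aggregate is all that matters for the group sum).
The 4 free-riders keep 9 each, adding 36. Group total = 36 + 102.60 = 138.60.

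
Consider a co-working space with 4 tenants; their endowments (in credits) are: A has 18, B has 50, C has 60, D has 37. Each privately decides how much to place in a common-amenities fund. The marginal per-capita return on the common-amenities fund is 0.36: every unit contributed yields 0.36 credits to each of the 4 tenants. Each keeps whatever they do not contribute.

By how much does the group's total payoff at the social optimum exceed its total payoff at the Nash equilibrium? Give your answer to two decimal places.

72.60 credits

The private return per contributed unit is 0.36 < 1 for everyone, so the Nash equilibrium is zero contribution and the group total is Σ E_j = 18 + 50 + 60 + 37 = 165.
Each contributed unit returns 1.440 to the group, so the social optimum is full contribution by everyone: group total = 1.440 × 165 = 237.60.
Efficiency loss = (1.440 − 1) × 165 = 72.60.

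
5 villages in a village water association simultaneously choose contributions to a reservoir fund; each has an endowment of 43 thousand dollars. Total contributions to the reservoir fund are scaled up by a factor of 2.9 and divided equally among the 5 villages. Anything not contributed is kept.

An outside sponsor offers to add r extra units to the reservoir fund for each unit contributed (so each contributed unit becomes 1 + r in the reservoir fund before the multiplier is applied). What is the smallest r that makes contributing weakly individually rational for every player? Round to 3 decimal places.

With matching at rate r, one contributed unit becomes (1 + r) in the reservoir fund and returns 2.9 × (1 + r) / 5 to the contributor.
Setting this equal to 1: 1 + r = 5/2.9 = 1.7241.
So the minimum matching rate is r = 1.7241 − 1 = 0.724.

0.724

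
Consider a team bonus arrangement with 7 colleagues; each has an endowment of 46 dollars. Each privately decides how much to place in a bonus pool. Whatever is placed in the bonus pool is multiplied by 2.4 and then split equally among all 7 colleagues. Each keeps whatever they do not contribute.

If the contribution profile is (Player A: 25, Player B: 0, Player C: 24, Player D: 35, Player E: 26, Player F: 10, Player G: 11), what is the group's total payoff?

505.40 dollars

Total contributed: 25 + 0 + 24 + 35 + 26 + 10 + 11 = 131; total kept: 7 × 46 − 131 = 191.
The bonus pool pays out 2.4 × 131 = 314.40 in aggregate.
Group total = 191 + 314.40 = 505.40.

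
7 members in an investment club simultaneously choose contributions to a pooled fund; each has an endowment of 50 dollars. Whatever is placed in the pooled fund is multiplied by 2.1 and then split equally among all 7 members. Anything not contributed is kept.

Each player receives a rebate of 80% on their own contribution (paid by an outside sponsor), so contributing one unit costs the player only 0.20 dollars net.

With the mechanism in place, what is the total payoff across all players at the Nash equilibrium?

1015.00 dollars

With the mechanism, a contributed unit returns (2.1/7) / 0.20 = 1.5000 per unit of net cost to the contributor — now above 1 — so contributing fully is weakly dominant for every player.
At the Nash equilibrium everyone contributes 50. Group total payoff = 7 × (50 × 0.80 + 2.1 × 50) = 1015.00.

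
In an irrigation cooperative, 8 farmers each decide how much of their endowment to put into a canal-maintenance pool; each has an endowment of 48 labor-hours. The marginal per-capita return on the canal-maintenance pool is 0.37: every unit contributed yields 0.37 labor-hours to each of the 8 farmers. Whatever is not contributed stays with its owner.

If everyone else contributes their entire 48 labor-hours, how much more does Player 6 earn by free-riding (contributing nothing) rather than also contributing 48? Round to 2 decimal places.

30.24 labor-hours

Switching from a contribution of 48 to 0 lets Player 6 keep an extra 48 labor-hours, but lowers the canal-maintenance pool by 48, which costs Player 6 their own share of that drop: 0.37 × 48 = 17.76.
Net gain = 48 − 17.76 = 30.24. The private return per contributed unit (0.37) is below 1, so free-riding is indeed the best response regardless of what the others do.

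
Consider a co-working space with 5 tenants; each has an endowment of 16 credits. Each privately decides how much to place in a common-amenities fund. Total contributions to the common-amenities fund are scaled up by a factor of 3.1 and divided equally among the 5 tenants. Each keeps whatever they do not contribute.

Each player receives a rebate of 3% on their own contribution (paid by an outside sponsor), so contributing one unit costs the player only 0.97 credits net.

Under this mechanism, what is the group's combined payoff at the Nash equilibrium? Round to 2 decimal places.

The effective private return is (3.1/5) / 0.97 = 0.6392, which is still under 1, so the mechanism doesn't change anyone's dominant strategy: zero contribution.
At the Nash equilibrium no one contributes; group total payoff = 5 × 16 = 80.

80.00 credits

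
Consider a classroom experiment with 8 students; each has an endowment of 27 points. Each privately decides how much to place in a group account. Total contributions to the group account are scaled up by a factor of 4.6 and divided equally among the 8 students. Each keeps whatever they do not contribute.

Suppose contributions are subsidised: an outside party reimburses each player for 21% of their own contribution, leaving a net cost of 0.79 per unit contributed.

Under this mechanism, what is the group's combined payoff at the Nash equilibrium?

Even with the mechanism, each unit contributed returns only (4.6/8) / 0.79 = 0.7278 per unit of net cost, so contributing nothing is still dominant.
Everyone keeps their endowment and the group total is 8 × 27 = 216.

216.00 points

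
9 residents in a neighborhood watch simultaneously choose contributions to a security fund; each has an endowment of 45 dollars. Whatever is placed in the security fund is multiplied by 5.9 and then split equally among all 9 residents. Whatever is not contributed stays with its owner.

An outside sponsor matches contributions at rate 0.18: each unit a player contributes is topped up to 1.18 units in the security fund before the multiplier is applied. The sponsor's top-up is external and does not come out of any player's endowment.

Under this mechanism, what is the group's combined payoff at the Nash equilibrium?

With the mechanism, a contributed unit returns 5.9 × 1.18 / 9 = 0.7736 per unit of net cost — still below 1 — so contributing 0 remains dominant for every player.
At the Nash equilibrium no one contributes; group total payoff = 9 × 45 = 405.

405.00 dollars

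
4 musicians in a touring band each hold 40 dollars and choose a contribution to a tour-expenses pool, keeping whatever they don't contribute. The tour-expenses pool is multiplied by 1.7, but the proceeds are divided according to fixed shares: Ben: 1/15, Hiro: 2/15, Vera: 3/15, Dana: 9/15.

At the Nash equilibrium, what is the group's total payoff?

188.00 dollars

Player j's private return per contributed unit is 1.7 × (j's share). Contributing is weakly dominant for j when that share is at least 1/1.7 = 0.5882, and contributing 0 is dominant otherwise.
Only Dana (9/15) clears that bar, contributing 40; the remaining 3 contribute 0. Total contributed: 40.
The tour-expenses pool pays out 1.7 × 40 = 68.00 in total (split across the unequal shares, but the aggregate is all that matters for the group sum).
The 3 free-riders keep 40 each, adding 120. Group total = 120 + 68.00 = 188.00.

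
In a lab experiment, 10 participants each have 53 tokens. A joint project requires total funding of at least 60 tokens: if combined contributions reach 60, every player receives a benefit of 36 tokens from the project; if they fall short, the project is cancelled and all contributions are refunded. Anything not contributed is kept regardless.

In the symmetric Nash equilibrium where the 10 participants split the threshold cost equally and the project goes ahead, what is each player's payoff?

83 tokens

Equal share of the threshold: 60/10 = 6.
At this profile no one gains by cutting their contribution: any cut drops the total below 60, the project is cancelled, contributions are refunded, and the deviator ends with 53, which is less than 53 − 6 + 36 = 83. Contributing more than 6 just wastes the excess. So contributing exactly 6 is a best response.
Each player's payoff: 53 − 6 + 36 = 83.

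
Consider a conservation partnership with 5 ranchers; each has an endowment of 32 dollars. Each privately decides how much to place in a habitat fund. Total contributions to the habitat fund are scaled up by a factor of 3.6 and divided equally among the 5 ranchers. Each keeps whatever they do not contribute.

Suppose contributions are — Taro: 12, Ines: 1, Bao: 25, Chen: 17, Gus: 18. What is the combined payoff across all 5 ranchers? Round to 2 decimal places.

Total contributed: 12 + 1 + 25 + 17 + 18 = 73; total kept: 5 × 32 − 73 = 87.
The habitat fund pays out 3.6 × 73 = 262.80 in aggregate.
Group total = 87 + 262.80 = 349.80.

349.80 dollars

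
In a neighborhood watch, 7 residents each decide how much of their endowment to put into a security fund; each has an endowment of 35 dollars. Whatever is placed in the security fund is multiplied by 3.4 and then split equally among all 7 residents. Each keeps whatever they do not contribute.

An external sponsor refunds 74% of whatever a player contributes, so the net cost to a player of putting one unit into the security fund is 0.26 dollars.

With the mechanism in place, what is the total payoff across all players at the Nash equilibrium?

1014.30 dollars

The effective private return per unit is now (3.4/7) / 0.26 = 1.8681 > 1, so every player's dominant strategy flips to full contribution.
At the Nash equilibrium everyone contributes 35. Group total payoff = 7 × (35 × 0.74 + 3.4 × 35) = 1014.30.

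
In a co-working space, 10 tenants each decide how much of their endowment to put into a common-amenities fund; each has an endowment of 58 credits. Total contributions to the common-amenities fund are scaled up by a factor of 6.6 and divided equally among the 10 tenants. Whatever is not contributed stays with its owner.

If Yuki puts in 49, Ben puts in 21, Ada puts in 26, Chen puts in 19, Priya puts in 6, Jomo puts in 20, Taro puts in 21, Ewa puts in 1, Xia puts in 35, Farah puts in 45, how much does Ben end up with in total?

Total contributed: 49 + 21 + 26 + 19 + 6 + 20 + 21 + 1 + 35 + 45 = 243.
Each receives 6.6 × 243 / 10 = 160.38 from the common-amenities fund.
Ben keeps 58 − 21 = 37, so Ben's payoff is 37 + 160.38 = 197.38.

197.38 credits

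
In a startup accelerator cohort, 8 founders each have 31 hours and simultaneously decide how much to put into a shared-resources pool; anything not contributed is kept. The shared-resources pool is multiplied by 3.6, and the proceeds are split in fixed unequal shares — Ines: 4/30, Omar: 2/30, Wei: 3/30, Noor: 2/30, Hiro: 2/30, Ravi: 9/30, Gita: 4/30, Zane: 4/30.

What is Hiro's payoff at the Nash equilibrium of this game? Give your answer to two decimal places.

Player j's private return per contributed unit is 3.6 × (j's share). Contributing is weakly dominant for j when that share is at least 1/3.6 = 0.2778, and contributing 0 is dominant otherwise.
The only share above 0.2778 is Ravi's 9/30, contributing 31; the remaining 7 contribute 0. Total contributed: 31.
Hiro keeps 31 and receives 3.6 × 31 × 2/30 = 7.44 from the shared-resources pool, for a payoff of 38.44.

38.44 hours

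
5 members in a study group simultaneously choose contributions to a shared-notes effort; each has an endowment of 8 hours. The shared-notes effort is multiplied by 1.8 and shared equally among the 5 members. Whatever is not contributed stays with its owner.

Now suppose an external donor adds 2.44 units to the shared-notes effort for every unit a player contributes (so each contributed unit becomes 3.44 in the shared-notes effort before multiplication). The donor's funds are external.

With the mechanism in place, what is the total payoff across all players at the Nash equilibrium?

247.68 hours

Under the mechanism each unit contributed yields 1.8 × 3.44 / 5 = 1.2384 back to its contributor per unit of net cost, which exceeds 1, making full contribution the dominant choice for everyone.
So the Nash equilibrium is full contribution by all 5; the group earns 1.8 × 3.44 × 40 = 247.68.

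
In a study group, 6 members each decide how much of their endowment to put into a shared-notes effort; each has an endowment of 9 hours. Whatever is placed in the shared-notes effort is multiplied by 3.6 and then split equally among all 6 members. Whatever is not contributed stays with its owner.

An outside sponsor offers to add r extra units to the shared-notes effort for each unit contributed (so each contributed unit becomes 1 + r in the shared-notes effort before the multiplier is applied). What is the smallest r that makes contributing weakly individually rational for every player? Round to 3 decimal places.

With matching at rate r, one contributed unit becomes (1 + r) in the shared-notes effort and returns 3.6 × (1 + r) / 6 to the contributor.
Setting this equal to 1: 1 + r = 6/3.6 = 1.6667.
So the minimum matching rate is r = 1.6667 − 1 = 0.667.

0.667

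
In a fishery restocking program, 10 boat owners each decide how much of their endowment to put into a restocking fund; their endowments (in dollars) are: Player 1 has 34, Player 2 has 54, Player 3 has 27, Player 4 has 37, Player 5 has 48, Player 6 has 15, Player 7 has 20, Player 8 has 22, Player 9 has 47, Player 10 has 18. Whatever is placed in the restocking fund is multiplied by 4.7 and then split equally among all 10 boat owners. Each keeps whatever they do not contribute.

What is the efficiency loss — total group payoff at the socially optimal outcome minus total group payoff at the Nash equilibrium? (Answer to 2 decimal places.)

1191.40 dollars

The private return per contributed unit is 4.7/10 = 0.4700 < 1 for every player regardless of endowment, so the Nash equilibrium is zero contribution and the group total is Σ E_j = 34 + 54 + 27 + 37 + 48 + 15 + 20 + 22 + 47 + 18 = 322.
Each contributed unit returns 4.700 to the group, so the social optimum is full contribution by everyone: group total = 4.700 × 322 = 1513.40.
Efficiency loss = (4.700 − 1) × 322 = 1191.40.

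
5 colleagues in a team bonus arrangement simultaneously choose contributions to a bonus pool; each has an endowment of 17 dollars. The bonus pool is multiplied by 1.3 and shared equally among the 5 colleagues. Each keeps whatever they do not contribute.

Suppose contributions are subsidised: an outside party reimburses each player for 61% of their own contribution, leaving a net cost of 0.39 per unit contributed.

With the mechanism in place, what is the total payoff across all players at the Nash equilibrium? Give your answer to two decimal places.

85.00 dollars

With the mechanism, a contributed unit returns (1.3/5) / 0.39 = 0.6667 per unit of net cost — still below 1 — so contributing 0 remains dominant for every player.
At the Nash equilibrium no one contributes; group total payoff = 5 × 17 = 85.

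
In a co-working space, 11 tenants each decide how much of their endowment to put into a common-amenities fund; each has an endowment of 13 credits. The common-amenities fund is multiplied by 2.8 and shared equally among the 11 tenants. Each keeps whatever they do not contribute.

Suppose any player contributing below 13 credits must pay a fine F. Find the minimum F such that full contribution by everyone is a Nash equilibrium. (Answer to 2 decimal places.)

9.69 credits

Given the others contribute fully, the best deviation is to contribute 0 (any partial contribution still incurs the fine and gives up units whose private return 0.2545 is below 1).
Deviating from 13 to 0 saves 13 credits but forfeits the deviator's share of the drop in the common-amenities fund: 2.8/11 × 13 = 3.31.
So the deviation gain is 13 − 3.31 = 9.69, and the fine must be at least 9.69 credits to wipe it out.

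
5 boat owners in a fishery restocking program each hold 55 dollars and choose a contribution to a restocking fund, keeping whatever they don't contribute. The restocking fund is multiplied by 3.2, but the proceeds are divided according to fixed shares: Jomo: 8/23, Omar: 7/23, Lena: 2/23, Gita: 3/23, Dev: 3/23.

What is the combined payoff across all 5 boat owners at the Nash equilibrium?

For player j, contributing a unit is worthwhile iff 3.2 × (j's share) ≥ 1, i.e. iff j's share is at least 0.3125.
Jomo alone (share 8/23) is above the threshold, contributing 55; the remaining 4 contribute 0. Total contributed: 55.
The restocking fund pays out 3.2 × 55 = 176.00 in total (split across the unequal shares, but the aggregate is all that matters for the group sum).
The 4 free-riders keep 55 each, adding 220. Group total = 220 + 176.00 = 396.00.

396.00 dollars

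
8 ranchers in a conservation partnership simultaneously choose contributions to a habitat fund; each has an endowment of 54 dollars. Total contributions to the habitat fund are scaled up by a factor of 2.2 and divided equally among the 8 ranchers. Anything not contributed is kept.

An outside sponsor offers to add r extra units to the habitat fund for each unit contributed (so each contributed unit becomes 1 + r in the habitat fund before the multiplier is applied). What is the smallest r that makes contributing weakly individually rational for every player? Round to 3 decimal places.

2.636

With matching at rate r, one contributed unit becomes (1 + r) in the habitat fund and returns 2.2 × (1 + r) / 8 to the contributor.
Setting this equal to 1: 1 + r = 8/2.2 = 3.6364.
So the minimum matching rate is r = 3.6364 − 1 = 2.636.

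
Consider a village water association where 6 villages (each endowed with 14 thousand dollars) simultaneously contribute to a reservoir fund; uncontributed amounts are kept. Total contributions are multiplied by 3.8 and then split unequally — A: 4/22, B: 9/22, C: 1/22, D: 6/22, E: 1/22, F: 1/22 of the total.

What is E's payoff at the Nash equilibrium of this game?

For player j, contributing a unit is worthwhile iff 3.8 × (j's share) ≥ 1, i.e. iff j's share is at least 0.2632.
The shares above 0.2632 belong to B and D, contributing 14 each; the remaining 4 contribute 0. Total contributed: 28.
E keeps 14 and receives 3.8 × 28 × 1/22 = 4.84 from the reservoir fund, for a payoff of 18.84.

18.84 thousand dollars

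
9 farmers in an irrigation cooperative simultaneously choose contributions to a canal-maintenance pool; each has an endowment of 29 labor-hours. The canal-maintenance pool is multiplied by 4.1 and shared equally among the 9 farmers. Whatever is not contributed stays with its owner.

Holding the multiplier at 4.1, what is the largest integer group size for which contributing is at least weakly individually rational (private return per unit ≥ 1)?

Private return per unit is 4.1/(group size), which is ≥ 1 whenever the group size is ≤ 4.1.
The largest such integer is 4.

4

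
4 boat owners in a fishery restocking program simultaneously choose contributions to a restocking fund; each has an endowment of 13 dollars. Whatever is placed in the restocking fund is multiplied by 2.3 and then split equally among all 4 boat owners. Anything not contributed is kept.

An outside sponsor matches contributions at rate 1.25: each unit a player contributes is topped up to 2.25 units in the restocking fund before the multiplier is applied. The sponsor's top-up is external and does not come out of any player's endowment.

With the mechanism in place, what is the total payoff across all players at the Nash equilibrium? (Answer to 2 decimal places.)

269.10 dollars

With the mechanism, a contributed unit returns 2.3 × 2.25 / 4 = 1.2938 per unit of net cost to the contributor — now above 1 — so contributing fully is weakly dominant for every player.
At the Nash equilibrium everyone contributes 13. Group total payoff = 2.3 × 2.25 × 52 = 269.10.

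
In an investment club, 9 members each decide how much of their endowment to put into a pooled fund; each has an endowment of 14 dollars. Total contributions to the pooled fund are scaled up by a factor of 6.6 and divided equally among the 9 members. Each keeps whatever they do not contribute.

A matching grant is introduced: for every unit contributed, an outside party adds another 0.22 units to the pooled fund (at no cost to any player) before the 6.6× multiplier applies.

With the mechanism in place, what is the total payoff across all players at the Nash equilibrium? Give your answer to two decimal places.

126.00 dollars

Even with the mechanism, each unit contributed returns only 6.6 × 1.22 / 9 = 0.8947 per unit of net cost, so contributing nothing is still dominant.
At the Nash equilibrium no one contributes; group total payoff = 9 × 14 = 126.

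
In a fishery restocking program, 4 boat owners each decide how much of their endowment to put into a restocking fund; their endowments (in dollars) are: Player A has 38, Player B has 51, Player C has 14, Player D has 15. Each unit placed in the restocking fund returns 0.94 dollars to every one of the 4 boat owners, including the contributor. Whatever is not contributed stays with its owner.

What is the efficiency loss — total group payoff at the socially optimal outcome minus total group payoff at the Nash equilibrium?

The private return per contributed unit is 0.94 < 1 for everyone, so the Nash equilibrium is zero contribution and the group total is Σ E_j = 38 + 51 + 14 + 15 = 118.
Each contributed unit returns 3.760 to the group, so the social optimum is full contribution by everyone: group total = 3.760 × 118 = 443.68.
Efficiency loss = (3.760 − 1) × 118 = 325.68.

325.68 dollars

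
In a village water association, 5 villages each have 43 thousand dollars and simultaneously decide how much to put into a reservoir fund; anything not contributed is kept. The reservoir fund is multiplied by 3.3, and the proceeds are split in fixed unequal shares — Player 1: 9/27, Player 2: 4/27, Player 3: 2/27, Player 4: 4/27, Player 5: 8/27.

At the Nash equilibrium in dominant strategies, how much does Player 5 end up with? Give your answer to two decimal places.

85.04 thousand dollars

For player j, contributing a unit is worthwhile iff 3.3 × (j's share) ≥ 1, i.e. iff j's share is at least 0.3030.
Only Player 1 (9/27) clears that bar, contributing 43; the remaining 4 contribute 0. Total contributed: 43.
Player 5 keeps 43 and receives 3.3 × 43 × 8/27 = 42.04 from the reservoir fund, for a payoff of 85.04.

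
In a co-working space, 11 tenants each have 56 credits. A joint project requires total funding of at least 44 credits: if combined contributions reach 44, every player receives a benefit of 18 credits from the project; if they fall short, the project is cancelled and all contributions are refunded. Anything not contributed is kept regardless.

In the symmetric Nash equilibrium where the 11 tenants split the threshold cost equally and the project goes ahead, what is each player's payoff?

70 credits

Equal share of the threshold: 44/11 = 4.
At this profile no one gains by cutting their contribution: any cut drops the total below 44, the project is cancelled, contributions are refunded, and the deviator ends with 56, which is less than 56 − 4 + 18 = 70. Contributing more than 4 just wastes the excess. So contributing exactly 4 is a best response.
Each player's payoff: 56 − 4 + 18 = 70.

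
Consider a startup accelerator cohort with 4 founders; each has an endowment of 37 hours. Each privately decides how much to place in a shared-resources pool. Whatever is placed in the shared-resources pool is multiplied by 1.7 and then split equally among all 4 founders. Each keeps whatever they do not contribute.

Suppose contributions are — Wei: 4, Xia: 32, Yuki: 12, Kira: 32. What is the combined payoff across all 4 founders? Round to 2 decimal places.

Total contributed: 4 + 32 + 12 + 32 = 80; total kept: 4 × 37 − 80 = 68.
The shared-resources pool pays out 1.7 × 80 = 136.00 in aggregate.
Group total = 68 + 136.00 = 204.00.

204.00 hours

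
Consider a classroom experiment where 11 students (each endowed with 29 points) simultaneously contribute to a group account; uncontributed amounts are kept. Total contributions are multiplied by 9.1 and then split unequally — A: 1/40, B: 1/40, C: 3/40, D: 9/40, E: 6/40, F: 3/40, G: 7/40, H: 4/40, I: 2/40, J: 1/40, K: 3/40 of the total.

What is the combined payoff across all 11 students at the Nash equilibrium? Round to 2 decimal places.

1023.70 points

Each unit j contributes comes back to j as 9.1 × (j's share), so j prefers to contribute only if that share exceeds 1/9.1 = 0.1099; otherwise keeping the unit dominates.
The shares above 0.1099 belong to D, E and G, contributing 29 each; the remaining 8 contribute 0. Total contributed: 87.
The group account pays out 9.1 × 87 = 791.70 in total (split across the unequal shares, but the aggregate is all that matters for the group sum).
The 8 free-riders keep 29 each, adding 232. Group total = 232 + 791.70 = 1023.70.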